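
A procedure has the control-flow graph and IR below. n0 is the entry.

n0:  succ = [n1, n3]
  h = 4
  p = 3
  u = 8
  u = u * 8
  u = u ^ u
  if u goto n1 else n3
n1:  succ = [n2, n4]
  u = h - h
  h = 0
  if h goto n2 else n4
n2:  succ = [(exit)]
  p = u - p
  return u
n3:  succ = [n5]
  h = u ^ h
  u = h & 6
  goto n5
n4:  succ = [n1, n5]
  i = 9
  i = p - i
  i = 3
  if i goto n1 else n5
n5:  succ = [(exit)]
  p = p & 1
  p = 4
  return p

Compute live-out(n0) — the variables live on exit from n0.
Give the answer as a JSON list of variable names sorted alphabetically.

Block summaries:
  n0: {h,p,u} / ∅
  n1: {h,u} / {h}
  n2: {p} / {p,u}
  n3: {h,u} / {h,u}
  n4: {i} / {p}
  n5: {p} / {p}

Live sets:
  live n0: ∅→{h,p,u}
  live n1: {h,p}→{h,p,u}
  live n2: {p,u}→∅
  live n3: {h,p,u}→{p}
  live n4: {h,p}→{h,p}
  live n5: {p}→∅

live-out(n0) = ["h", "p", "u"]

Answer: ["h", "p", "u"]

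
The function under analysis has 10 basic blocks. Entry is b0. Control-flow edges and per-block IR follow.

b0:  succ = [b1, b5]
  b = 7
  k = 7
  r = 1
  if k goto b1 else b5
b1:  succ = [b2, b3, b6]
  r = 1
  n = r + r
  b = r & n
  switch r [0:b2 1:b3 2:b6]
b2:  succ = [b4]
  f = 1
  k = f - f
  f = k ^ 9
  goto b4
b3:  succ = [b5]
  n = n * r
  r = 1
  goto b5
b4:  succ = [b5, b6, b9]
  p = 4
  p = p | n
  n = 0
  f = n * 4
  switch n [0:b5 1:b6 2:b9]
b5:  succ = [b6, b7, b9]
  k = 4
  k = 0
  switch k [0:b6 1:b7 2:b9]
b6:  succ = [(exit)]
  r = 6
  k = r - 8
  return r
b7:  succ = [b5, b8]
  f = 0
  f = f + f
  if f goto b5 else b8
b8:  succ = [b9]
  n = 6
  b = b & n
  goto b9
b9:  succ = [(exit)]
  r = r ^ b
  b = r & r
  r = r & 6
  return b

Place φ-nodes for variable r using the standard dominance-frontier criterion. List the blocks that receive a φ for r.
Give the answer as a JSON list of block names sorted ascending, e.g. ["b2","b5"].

Answer: ["b5", "b6", "b9"]

Working:
idom tree: b1←b0 b2←b1 b3←b1 b4←b2 b5←b0 b6←b0 b7←b5 b8←b7 b9←b0
Dom at joins:
  b5: preds {b0,b3,b4,b7}: {b0} ∩ {b0,b1,b3} ∩ {b0,b1,b2,b4} ∩ {b0,b5,b7} = {b0}; idom=b0
  b6: preds {b1,b4,b5}: {b0,b1} ∩ {b0,b1,b2,b4} ∩ {b0,b5} = {b0}; idom=b0
  b9: preds {b4,b5,b8}: {b0,b1,b2,b4} ∩ {b0,b5} ∩ {b0,b5,b7,b8} = {b0}; idom=b0

DF walk-up:
  join b5 pred b0: · stop@b0
  join b5 pred b3: b3→b1 stop@b0
  join b5 pred b4: b4→b2→b1 stop@b0
  join b5 pred b7: b7→b5 stop@b0
  join b6 pred b1: b1 stop@b0
  join b6 pred b4: b4→b2→b1 stop@b0
  join b6 pred b5: b5 stop@b0
  join b9 pred b4: b4→b2→b1 stop@b0
  join b9 pred b5: b5 stop@b0
  join b9 pred b8: b8→b7→b5 stop@b0
  b0 → ∅
  b1 → {b5,b6,b9}
  b2 → {b5,b6,b9}
  b3 → {b5}
  b4 → {b5,b6,b9}
  b5 → {b5,b6,b9}
  b6 → ∅
  b7 → {b5,b9}
  b8 → {b9}
  b9 → ∅

φ for r: defs {b0,b1,b3,b6,b9}
  DF⁺ = {b5,b6,b9}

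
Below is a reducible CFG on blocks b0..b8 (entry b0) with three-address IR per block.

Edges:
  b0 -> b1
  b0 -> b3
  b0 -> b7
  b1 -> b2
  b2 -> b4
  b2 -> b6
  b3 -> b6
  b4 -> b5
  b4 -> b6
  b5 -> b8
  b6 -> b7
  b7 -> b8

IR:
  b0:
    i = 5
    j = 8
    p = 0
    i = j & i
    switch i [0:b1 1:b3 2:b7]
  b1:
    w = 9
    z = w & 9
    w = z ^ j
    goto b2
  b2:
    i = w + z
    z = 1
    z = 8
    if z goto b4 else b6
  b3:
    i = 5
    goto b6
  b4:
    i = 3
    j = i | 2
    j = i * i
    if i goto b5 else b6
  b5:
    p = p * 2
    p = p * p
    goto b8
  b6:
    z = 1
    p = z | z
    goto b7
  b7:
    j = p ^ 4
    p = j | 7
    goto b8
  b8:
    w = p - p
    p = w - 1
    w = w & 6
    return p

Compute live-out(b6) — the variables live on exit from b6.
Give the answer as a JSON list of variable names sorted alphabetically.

Block summaries:
  b0: {i,j,p} / ∅
  b1: {w,z} / {j}
  b2: {i,z} / {w,z}
  b3: {i} / ∅
  b4: {i,j} / ∅
  b5: {p} / {p}
  b6: {p,z} / ∅
  b7: {j,p} / {p}
  b8: {p,w} / {p}

Backward fixpoint:
  b0 li=∅ lo={j,p}
  b1 li={j,p} lo={p,w,z}
  b2 li={p,w,z} lo={p}
  b3 li=∅ lo=∅
  b4 li={p} lo={p}
  b5 li={p} lo={p}
  b6 li=∅ lo={p}
  b7 li={p} lo={p}
  b8 li={p} lo=∅

live-out(b6) = ["p"]

Answer: ["p"]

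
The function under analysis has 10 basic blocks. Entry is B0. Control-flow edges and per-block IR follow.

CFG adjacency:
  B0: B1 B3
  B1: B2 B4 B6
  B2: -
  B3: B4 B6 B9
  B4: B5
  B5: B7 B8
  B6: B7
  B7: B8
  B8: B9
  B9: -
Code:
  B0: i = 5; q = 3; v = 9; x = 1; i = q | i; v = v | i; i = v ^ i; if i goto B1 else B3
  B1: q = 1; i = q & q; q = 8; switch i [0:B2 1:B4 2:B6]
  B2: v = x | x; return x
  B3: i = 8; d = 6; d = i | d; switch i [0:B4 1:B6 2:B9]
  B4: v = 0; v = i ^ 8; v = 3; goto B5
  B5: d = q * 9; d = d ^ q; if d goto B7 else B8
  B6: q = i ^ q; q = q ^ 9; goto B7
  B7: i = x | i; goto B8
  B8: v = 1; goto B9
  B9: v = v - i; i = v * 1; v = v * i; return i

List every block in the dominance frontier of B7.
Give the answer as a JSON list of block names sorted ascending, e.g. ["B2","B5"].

idom tree: B1←B0 B2←B1 B3←B0 B4←B0 B5←B4 B6←B0 B7←B0 B8←B0 B9←B0
Dom∩ at merges:
  B4: preds {B1,B3}: {B0,B1} ∩ {B0,B3} = {B0}; idom=B0
  B6: preds {B1,B3}: {B0,B1} ∩ {B0,B3} = {B0}; idom=B0
  B7: preds {B5,B6}: {B0,B4,B5} ∩ {B0,B6} = {B0}; idom=B0
  B8: preds {B5,B7}: {B0,B4,B5} ∩ {B0,B7} = {B0}; idom=B0
  B9: preds {B3,B8}: {B0,B3} ∩ {B0,B8} = {B0}; idom=B0

Frontier:
  B4←B1: walk B1 to B0
  B4←B3: walk B3 to B0
  B6←B1: walk B1 to B0
  B6←B3: walk B3 to B0
  B7←B5: walk B5→B4 to B0
  B7←B6: walk B6 to B0
  B8←B5: walk B5→B4 to B0
  B8←B7: walk B7 to B0
  B9←B3: walk B3 to B0
  B9←B8: walk B8 to B0
  B0 → ∅
  B1 → {B4,B6}
  B2 → ∅
  B3 → {B4,B6,B9}
  B4 → {B7,B8}
  B5 → {B7,B8}
  B6 → {B7}
  B7 → {B8}
  B8 → {B9}
  B9 → ∅

DF(B7) = ["B8"]

Answer: ["B8"]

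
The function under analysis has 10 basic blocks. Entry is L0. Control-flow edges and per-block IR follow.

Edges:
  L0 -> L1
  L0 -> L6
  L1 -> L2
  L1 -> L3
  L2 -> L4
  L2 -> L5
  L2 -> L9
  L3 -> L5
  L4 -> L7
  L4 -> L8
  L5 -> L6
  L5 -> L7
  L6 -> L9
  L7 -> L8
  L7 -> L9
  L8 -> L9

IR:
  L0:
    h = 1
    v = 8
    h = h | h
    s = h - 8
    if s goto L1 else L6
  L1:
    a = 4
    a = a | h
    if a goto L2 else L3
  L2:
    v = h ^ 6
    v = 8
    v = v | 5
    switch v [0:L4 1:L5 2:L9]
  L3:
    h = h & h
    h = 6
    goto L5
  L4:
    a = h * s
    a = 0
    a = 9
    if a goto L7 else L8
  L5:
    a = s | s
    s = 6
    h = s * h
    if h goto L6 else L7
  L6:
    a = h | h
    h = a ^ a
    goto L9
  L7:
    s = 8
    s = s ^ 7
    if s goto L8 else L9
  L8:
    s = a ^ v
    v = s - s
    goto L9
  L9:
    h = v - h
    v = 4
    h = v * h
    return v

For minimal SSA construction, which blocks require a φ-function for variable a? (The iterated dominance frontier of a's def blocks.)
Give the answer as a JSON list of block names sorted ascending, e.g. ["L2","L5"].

Answer: ["L6", "L7", "L8", "L9"]

Analysis:
idom tree: L1←L0 L2←L1 L3←L1 L4←L2 L5←L1 L6←L0 L7←L1 L8←L1 L9←L0
Join-block Dom:
  L5: preds {L2,L3}: {L0,L1,L2} ∩ {L0,L1,L3} = {L0,L1}; idom=L1
  L6: preds {L0,L5}: {L0} ∩ {L0,L1,L5} = {L0}; idom=L0
  L7: preds {L4,L5}: {L0,L1,L2,L4} ∩ {L0,L1,L5} = {L0,L1}; idom=L1
  L8: preds {L4,L7}: {L0,L1,L2,L4} ∩ {L0,L1,L7} = {L0,L1}; idom=L1
  L9: preds {L2,L6,L7,L8}: {L0,L1,L2} ∩ {L0,L6} ∩ {L0,L1,L7} ∩ {L0,L1,L8} = {L0}; idom=L0

DF derivation:
  join L5 pred L2: L2 stop@L1
  join L5 pred L3: L3 stop@L1
  join L6 pred L0: · stop@L0
  join L6 pred L5: L5→L1 stop@L0
  join L7 pred L4: L4→L2 stop@L1
  join L7 pred L5: L5 stop@L1
  join L8 pred L4: L4→L2 stop@L1
  join L8 pred L7: L7 stop@L1
  join L9 pred L2: L2→L1 stop@L0
  join L9 pred L6: L6 stop@L0
  join L9 pred L7: L7→L1 stop@L0
  join L9 pred L8: L8→L1 stop@L0
  L0 → ∅
  L1 → {L6,L9}
  L2 → {L5,L7,L8,L9}
  L3 → {L5}
  L4 → {L7,L8}
  L5 → {L6,L7}
  L6 → {L9}
  L7 → {L8,L9}
  L8 → {L9}
  L9 → ∅

φ for a: defs {L1,L4,L5,L6}
  DF⁺ = {L6,L7,L8,L9}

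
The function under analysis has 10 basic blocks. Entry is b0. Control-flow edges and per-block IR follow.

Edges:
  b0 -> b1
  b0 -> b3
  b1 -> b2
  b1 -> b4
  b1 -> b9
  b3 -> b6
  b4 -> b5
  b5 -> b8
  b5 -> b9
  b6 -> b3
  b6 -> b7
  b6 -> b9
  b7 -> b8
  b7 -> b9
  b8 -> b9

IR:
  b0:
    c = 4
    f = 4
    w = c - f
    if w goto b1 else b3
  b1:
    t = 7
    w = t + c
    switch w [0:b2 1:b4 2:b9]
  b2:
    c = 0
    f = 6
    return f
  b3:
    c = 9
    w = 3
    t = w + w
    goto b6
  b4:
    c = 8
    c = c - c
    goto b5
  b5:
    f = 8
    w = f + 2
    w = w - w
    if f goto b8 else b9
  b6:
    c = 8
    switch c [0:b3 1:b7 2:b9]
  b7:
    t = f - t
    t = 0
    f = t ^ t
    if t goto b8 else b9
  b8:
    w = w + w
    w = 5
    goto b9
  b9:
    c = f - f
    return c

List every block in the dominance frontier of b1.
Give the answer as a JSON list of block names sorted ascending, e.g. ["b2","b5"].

Answer: ["b8", "b9"]

Analysis:
idom tree: b1←b0 b2←b1 b3←b0 b4←b1 b5←b4 b6←b3 b7←b6 b8←b0 b9←b0
Dom∩ at merges:
  b3: preds {b0,b6}: {b0} ∩ {b0,b3,b6} = {b0}; idom=b0
  b8: preds {b5,b7}: {b0,b1,b4,b5} ∩ {b0,b3,b6,b7} = {b0}; idom=b0
  b9: preds {b1,b5,b6,b7,b8}: {b0,b1} ∩ {b0,b1,b4,b5} ∩ {b0,b3,b6} ∩ {b0,b3,b6,b7} ∩ {b0,b8} = {b0}; idom=b0

DF derivation:
  join b3 pred b0: · stop@b0
  join b3 pred b6: b6→b3 stop@b0
  join b8 pred b5: b5→b4→b1 stop@b0
  join b8 pred b7: b7→b6→b3 stop@b0
  join b9 pred b1: b1 stop@b0
  join b9 pred b5: b5→b4→b1 stop@b0
  join b9 pred b6: b6→b3 stop@b0
  join b9 pred b7: b7→b6→b3 stop@b0
  join b9 pred b8: b8 stop@b0
  b0 → ∅
  b1 → {b8,b9}
  b2 → ∅
  b3 → {b3,b8,b9}
  b4 → {b8,b9}
  b5 → {b8,b9}
  b6 → {b3,b8,b9}
  b7 → {b8,b9}
  b8 → {b9}
  b9 → ∅

DF(b1) = ["b8", "b9"]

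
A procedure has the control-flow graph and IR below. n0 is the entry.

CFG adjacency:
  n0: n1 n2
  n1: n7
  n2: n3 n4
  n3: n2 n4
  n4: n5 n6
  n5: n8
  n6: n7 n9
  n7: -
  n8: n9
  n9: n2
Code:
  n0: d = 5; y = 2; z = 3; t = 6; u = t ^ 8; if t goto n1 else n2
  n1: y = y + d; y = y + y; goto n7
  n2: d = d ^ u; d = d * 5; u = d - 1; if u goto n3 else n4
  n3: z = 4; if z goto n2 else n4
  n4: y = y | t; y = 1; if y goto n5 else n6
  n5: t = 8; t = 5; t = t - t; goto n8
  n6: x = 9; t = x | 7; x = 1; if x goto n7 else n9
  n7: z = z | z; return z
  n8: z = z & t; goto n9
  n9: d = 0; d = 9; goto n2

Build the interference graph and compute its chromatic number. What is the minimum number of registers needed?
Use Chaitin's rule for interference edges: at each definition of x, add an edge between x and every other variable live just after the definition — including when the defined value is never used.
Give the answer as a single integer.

Block summaries:
  n0 def {d,t,u,y,z} use ∅
  n1 def {y} use {d,y}
  n2 def {d,u} use {d,u}
  n3 def {z} use ∅
  n4 def {y} use {t,y}
  n5 def {t} use ∅
  n6 def {t,x} use ∅
  n7 def {z} use {z}
  n8 def {z} use {t,z}
  n9 def {d} use ∅

Live sets:
  live n0: ∅→{d,t,u,y,z}
  live n1: {d,y,z}→{z}
  live n2: {d,t,u,y,z}→{d,t,u,y,z}
  live n3: {d,t,u,y}→{d,t,u,y,z}
  live n4: {t,u,y,z}→{u,y,z}
  live n5: {u,y,z}→{t,u,y,z}
  live n6: {u,y,z}→{t,u,y,z}
  live n7: {z}→∅
  live n8: {t,u,y,z}→{t,u,y,z}
  live n9: {t,u,y,z}→{d,t,u,y,z}

Conflict graph:
  d — {t,u,y,z}
  t — {d,u,x,y,z}
  u — {d,t,x,y,z}
  x — {t,u,y,z}
  y — {d,t,u,x,z}
  z — {d,t,u,x,y}

Colouring:
  clique {d,t,u,y,z} ⇒ need ≥ 5
  assign d→r4 t→r0 u→r1 x→r4 y→r2 z→r3 — no edge inside a register ⇒ χ ≤ 5
  χ = 5

Answer: 5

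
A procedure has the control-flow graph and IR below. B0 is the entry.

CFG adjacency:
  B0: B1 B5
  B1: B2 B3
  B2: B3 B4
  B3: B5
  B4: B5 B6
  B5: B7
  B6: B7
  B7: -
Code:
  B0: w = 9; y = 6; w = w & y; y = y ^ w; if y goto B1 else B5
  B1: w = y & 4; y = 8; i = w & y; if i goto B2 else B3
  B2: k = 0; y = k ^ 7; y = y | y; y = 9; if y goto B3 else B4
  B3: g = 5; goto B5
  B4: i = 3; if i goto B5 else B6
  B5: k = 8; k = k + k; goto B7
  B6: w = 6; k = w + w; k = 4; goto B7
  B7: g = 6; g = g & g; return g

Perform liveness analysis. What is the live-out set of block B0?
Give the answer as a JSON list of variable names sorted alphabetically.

Answer: ["y"]

Analysis:
Block summaries:
  B0: {w,y} / ∅
  B1: {i,w,y} / {y}
  B2: {k,y} / ∅
  B3: {g} / ∅
  B4: {i} / ∅
  B5: {k} / ∅
  B6: {k,w} / ∅
  B7: {g} / ∅

Backward fixpoint:
  live B0: ∅→{y}
  live B1: {y}→∅
  live B2: ∅→∅
  live B3: ∅→∅
  live B4: ∅→∅
  live B5: ∅→∅
  live B6: ∅→∅
  live B7: ∅→∅

live-out(B0) = ["y"]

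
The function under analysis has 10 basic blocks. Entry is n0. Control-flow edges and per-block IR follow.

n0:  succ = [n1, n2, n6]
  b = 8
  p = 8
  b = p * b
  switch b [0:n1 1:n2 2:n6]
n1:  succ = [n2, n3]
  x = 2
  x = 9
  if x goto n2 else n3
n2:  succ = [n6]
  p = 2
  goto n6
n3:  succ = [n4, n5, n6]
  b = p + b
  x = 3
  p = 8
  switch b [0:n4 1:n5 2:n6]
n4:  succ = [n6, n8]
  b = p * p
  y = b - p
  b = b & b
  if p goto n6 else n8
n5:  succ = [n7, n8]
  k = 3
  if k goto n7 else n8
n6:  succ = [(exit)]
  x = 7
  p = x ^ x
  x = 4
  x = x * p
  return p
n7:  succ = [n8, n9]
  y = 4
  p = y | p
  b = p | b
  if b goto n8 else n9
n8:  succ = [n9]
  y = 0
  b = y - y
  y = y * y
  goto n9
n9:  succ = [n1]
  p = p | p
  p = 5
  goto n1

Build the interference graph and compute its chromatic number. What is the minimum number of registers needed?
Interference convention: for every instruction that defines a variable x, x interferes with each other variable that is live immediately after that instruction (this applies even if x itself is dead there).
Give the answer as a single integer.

Answer: 3

Derivation:
Block summaries:
  n0 def {b,p} use ∅
  n1 def {x} use ∅
  n2 def {p} use ∅
  n3 def {b,p,x} use {b,p}
  n4 def {b,y} use {p}
  n5 def {k} use ∅
  n6 def {p,x} use ∅
  n7 def {b,p,y} use {b,p}
  n8 def {b,y} use ∅
  n9 def {p} use {p}

Live sets:
  n0 li=∅ lo={b,p}
  n1 li={b,p} lo={b,p}
  n2 li=∅ lo=∅
  n3 li={b,p} lo={b,p}
  n4 li={p} lo={p}
  n5 li={b,p} lo={b,p}
  n6 li=∅ lo=∅
  n7 li={b,p} lo={b,p}
  n8 li={p} lo={b,p}
  n9 li={b,p} lo={b,p}

Conflict graph:
  b: {k,p,x,y}
  k: {b,p}
  p: {b,k,x,y}
  x: {b,p}
  y: {b,p}

Chromatic number:
  {b,k,p} pairwise interfere (3-clique) ⇒ χ ≥ 3
  3-colouring: c0={b}  c1={p}  c2={k,x,y}
  χ = 3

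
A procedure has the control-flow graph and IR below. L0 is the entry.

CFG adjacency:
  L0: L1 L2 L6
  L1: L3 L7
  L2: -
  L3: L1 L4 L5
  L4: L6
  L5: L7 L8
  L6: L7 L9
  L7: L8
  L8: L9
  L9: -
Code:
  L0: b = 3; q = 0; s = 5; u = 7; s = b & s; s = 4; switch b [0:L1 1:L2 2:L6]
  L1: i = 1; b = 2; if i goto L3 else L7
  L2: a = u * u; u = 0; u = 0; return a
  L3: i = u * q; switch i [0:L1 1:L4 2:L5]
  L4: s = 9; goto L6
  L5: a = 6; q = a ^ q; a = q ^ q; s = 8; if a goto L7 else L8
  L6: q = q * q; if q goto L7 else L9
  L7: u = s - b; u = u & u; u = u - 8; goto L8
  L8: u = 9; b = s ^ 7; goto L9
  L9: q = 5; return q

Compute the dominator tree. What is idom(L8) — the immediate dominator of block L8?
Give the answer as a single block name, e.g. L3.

idom tree: L1←L0 L2←L0 L3←L1 L4←L3 L5←L3 L6←L0 L7←L0 L8←L0 L9←L0
Dom at joins:
  L1: preds {L0,L3}: {L0} ∩ {L0,L1,L3} = {L0}; idom=L0
  L6: preds {L0,L4}: {L0} ∩ {L0,L1,L3,L4} = {L0}; idom=L0
  L7: preds {L1,L5,L6}: {L0,L1} ∩ {L0,L1,L3,L5} ∩ {L0,L6} = {L0}; idom=L0
  L8: preds {L5,L7}: {L0,L1,L3,L5} ∩ {L0,L7} = {L0}; idom=L0
  L9: preds {L6,L8}: {L0,L6} ∩ {L0,L8} = {L0}; idom=L0

idom(L8) = L0

Answer: L0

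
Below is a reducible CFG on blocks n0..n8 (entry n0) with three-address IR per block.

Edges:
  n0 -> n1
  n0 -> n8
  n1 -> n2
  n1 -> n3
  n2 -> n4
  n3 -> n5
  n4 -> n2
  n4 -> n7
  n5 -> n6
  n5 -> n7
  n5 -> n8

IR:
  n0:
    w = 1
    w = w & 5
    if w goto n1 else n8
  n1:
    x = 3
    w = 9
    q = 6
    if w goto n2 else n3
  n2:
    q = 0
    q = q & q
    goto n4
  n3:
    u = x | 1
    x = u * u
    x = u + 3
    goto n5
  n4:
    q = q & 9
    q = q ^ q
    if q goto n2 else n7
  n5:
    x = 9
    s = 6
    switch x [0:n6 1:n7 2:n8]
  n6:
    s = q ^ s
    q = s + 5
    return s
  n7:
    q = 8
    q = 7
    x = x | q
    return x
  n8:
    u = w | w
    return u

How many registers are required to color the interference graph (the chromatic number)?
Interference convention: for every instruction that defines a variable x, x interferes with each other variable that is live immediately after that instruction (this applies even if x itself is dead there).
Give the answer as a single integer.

Per-block:
  n0: def={w} ue=∅
  n1: def={q,w,x} ue=∅
  n2: def={q} ue=∅
  n3: def={u,x} ue={x}
  n4: def={q} ue={q}
  n5: def={s,x} ue=∅
  n6: def={q,s} ue={q,s}
  n7: def={q,x} ue={x}
  n8: def={u} ue={w}

Backward fixpoint:
  n0: in=∅ out={w}
  n1: in=∅ out={q,w,x}
  n2: in={x} out={q,x}
  n3: in={q,w,x} out={q,w}
  n4: in={q,x} out={x}
  n5: in={q,w} out={q,s,w,x}
  n6: in={q,s} out=∅
  n7: in={x} out=∅
  n8: in={w} out=∅

Conflict graph:
  q↔{s,u,w,x}
  s↔{q,w,x}
  u↔{q,w,x}
  w↔{q,s,u,x}
  x↔{q,s,u,w}

Colouring:
  clique {q,s,w,x} ⇒ need ≥ 4
  assign q→R0 s→R3 u→R3 w→R1 x→R2 — no edge inside a register ⇒ χ ≤ 4
  χ = 4

Answer: 4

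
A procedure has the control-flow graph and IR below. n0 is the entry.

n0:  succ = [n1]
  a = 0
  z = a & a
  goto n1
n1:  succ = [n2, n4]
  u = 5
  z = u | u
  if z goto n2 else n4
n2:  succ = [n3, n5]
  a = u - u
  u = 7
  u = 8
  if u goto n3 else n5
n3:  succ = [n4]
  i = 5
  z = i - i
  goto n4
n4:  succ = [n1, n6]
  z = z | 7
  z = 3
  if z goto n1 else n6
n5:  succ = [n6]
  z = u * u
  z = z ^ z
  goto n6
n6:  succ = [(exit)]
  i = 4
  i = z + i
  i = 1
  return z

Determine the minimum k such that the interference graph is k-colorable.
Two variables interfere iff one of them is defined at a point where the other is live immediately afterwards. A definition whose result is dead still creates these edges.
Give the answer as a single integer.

Per-block:
  n0 def {a,z} use ∅
  n1 def {u,z} use ∅
  n2 def {a,u} use {u}
  n3 def {i,z} use ∅
  n4 def {z} use {z}
  n5 def {z} use {u}
  n6 def {i} use {z}

Live sets:
  n0: in=∅ out=∅
  n1: in=∅ out={u,z}
  n2: in={u} out={u}
  n3: in=∅ out={z}
  n4: in={z} out={z}
  n5: in={u} out={z}
  n6: in={z} out=∅

Interference:
  a — ∅
  i — {z}
  u — {z}
  z — {i,u}

Colouring:
  lower bound: {i,z} mutually conflict ⇒ χ ≥ 2
  assign a→r0 i→r1 u→r1 z→r0 — no edge inside a register ⇒ χ ≤ 2
  χ = 2

Answer: 2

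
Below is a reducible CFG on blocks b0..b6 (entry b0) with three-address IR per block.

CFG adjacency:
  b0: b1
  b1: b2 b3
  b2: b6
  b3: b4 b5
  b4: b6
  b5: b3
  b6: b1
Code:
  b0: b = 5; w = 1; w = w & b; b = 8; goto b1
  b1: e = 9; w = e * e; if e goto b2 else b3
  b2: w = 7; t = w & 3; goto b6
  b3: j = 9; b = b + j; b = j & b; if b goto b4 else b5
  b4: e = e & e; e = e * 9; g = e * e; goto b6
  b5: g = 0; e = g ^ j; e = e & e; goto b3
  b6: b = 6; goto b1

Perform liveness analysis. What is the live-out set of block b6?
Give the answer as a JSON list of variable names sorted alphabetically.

Per-block:
  b0: def={b,w} ue=∅
  b1: def={e,w} ue=∅
  b2: def={t,w} ue=∅
  b3: def={b,j} ue={b}
  b4: def={e,g} ue={e}
  b5: def={e,g} ue={j}
  b6: def={b} ue=∅

Backward fixpoint:
  live b0: ∅→{b}
  live b1: {b}→{b,e}
  live b2: ∅→∅
  live b3: {b,e}→{b,e,j}
  live b4: {e}→∅
  live b5: {b,j}→{b,e}
  live b6: ∅→{b}

live-out(b6) = ["b"]

Answer: ["b"]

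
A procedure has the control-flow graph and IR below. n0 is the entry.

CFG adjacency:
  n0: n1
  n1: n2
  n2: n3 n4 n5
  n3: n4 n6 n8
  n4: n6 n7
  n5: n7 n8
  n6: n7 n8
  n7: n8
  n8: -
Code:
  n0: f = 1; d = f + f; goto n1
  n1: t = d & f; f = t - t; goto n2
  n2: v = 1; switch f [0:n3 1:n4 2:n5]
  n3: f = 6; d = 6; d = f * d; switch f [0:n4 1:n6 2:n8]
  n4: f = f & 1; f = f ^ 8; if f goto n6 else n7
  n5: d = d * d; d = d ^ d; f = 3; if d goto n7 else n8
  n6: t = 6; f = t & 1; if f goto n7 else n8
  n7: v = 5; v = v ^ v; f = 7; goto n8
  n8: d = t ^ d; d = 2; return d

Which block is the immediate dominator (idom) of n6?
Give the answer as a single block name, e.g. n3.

idom tree: n1←n0 n2←n1 n3←n2 n4←n2 n5←n2 n6←n2 n7←n2 n8←n2
Dom∩ at merges:
  n4: preds {n2,n3}: {n0,n1,n2} ∩ {n0,n1,n2,n3} = {n0,n1,n2}; idom=n2
  n6: preds {n3,n4}: {n0,n1,n2,n3} ∩ {n0,n1,n2,n4} = {n0,n1,n2}; idom=n2
  n7: preds {n4,n5,n6}: {n0,n1,n2,n4} ∩ {n0,n1,n2,n5} ∩ {n0,n1,n2,n6} = {n0,n1,n2}; idom=n2
  n8: preds {n3,n5,n6,n7}: {n0,n1,n2,n3} ∩ {n0,n1,n2,n5} ∩ {n0,n1,n2,n6} ∩ {n0,n1,n2,n7} = {n0,n1,n2}; idom=n2

idom(n6) = n2

Answer: n2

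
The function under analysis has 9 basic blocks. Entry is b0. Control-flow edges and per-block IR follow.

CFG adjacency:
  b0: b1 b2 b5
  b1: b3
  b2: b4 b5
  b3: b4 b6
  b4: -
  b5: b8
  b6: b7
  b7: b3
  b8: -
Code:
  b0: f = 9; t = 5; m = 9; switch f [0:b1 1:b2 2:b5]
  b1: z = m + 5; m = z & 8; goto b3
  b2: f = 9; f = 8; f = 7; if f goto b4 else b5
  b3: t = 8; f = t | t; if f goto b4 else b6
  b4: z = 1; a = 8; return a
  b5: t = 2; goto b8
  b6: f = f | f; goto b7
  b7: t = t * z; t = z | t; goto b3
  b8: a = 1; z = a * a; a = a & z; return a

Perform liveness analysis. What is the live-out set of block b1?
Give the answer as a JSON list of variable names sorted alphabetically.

Answer: ["z"]

Working:
Per-block:
  b0: def={f,m,t} ue=∅
  b1: def={m,z} ue={m}
  b2: def={f} ue=∅
  b3: def={f,t} ue=∅
  b4: def={a,z} ue=∅
  b5: def={t} ue=∅
  b6: def={f} ue={f}
  b7: def={t} ue={t,z}
  b8: def={a,z} ue=∅

Live sets:
  b0 li=∅ lo={m}
  b1 li={m} lo={z}
  b2 li=∅ lo=∅
  b3 li={z} lo={f,t,z}
  b4 li=∅ lo=∅
  b5 li=∅ lo=∅
  b6 li={f,t,z} lo={t,z}
  b7 li={t,z} lo={z}
  b8 li=∅ lo=∅

live-out(b1) = ["z"]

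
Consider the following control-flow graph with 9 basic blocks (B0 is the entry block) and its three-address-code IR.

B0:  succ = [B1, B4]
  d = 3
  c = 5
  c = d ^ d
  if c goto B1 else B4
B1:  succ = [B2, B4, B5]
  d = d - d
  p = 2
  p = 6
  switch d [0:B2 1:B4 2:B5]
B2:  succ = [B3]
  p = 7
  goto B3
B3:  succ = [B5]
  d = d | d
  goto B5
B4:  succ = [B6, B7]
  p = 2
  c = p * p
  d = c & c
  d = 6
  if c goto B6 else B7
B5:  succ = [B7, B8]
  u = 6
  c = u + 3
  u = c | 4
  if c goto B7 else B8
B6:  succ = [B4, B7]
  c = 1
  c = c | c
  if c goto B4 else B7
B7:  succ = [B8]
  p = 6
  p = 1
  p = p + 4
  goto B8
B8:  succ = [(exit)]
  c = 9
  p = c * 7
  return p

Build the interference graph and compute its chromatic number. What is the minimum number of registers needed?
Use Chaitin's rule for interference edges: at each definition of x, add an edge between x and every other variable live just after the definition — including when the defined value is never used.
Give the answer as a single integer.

def/use:
  B0: def={c,d} ue=∅
  B1: def={d,p} ue={d}
  B2: def={p} ue=∅
  B3: def={d} ue={d}
  B4: def={c,d,p} ue=∅
  B5: def={c,u} ue=∅
  B6: def={c} ue=∅
  B7: def={p} ue=∅
  B8: def={c,p} ue=∅

Backward fixpoint:
  B0 li=∅ lo={d}
  B1 li={d} lo={d}
  B2 li={d} lo={d}
  B3 li={d} lo=∅
  B4 li=∅ lo=∅
  B5 li=∅ lo=∅
  B6 li=∅ lo=∅
  B7 li=∅ lo=∅
  B8 li=∅ lo=∅

Interference:
  c: {d,u}
  d: {c,p}
  p: {d}
  u: {c}

Chromatic number:
  lower bound: {c,d} mutually conflict ⇒ χ ≥ 2
  2-colouring: R0={c,p}  R1={d,u}
  χ = 2

Answer: 2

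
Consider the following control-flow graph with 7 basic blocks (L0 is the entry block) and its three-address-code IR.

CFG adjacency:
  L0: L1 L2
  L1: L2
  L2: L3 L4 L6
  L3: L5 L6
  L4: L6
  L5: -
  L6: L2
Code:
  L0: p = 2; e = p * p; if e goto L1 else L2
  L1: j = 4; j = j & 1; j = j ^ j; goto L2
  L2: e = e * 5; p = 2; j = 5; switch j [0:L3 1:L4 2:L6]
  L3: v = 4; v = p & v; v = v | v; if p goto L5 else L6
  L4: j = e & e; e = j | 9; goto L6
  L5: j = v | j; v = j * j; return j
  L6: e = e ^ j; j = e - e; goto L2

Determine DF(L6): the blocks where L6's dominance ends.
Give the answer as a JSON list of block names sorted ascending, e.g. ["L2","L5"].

idom tree: L1←L0 L2←L0 L3←L2 L4←L2 L5←L3 L6←L2
Dom at joins:
  L2: preds {L0,L1,L6}: {L0} ∩ {L0,L1} ∩ {L0,L2,L6} = {L0}; idom=L0
  L6: preds {L2,L3,L4}: {L0,L2} ∩ {L0,L2,L3} ∩ {L0,L2,L4} = {L0,L2}; idom=L2

DF walk-up:
  L2←L0: walk · to L0
  L2←L1: walk L1 to L0
  L2←L6: walk L6→L2 to L0
  L6←L2: walk · to L2
  L6←L3: walk L3 to L2
  L6←L4: walk L4 to L2
  L0: DF=∅
  L1: DF={L2}
  L2: DF={L2}
  L3: DF={L6}
  L4: DF={L6}
  L5: DF=∅
  L6: DF={L2}

DF(L6) = ["L2"]

Answer: ["L2"]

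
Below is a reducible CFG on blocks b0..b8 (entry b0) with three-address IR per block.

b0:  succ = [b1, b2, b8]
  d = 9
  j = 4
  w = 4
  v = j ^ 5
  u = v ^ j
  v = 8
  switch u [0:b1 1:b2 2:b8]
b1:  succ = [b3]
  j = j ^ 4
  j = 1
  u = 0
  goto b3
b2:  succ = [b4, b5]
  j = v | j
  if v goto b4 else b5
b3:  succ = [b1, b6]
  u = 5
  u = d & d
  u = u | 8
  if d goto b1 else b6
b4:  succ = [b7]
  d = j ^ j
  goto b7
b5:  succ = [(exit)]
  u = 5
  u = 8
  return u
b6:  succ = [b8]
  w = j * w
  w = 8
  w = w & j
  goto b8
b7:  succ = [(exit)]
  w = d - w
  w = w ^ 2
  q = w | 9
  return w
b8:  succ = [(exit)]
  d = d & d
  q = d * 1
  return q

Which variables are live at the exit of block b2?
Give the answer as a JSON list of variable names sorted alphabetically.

Answer: ["j", "w"]

Derivation:
Block summaries:
  b0: {d,j,u,v,w} / ∅
  b1: {j,u} / {j}
  b2: {j} / {j,v}
  b3: {u} / {d}
  b4: {d} / {j}
  b5: {u} / ∅
  b6: {w} / {j,w}
  b7: {q,w} / {d,w}
  b8: {d,q} / {d}

Backward fixpoint:
  b0 li=∅ lo={d,j,v,w}
  b1 li={d,j,w} lo={d,j,w}
  b2 li={j,v,w} lo={j,w}
  b3 li={d,j,w} lo={d,j,w}
  b4 li={j,w} lo={d,w}
  b5 li=∅ lo=∅
  b6 li={d,j,w} lo={d}
  b7 li={d,w} lo=∅
  b8 li={d} lo=∅

live-out(b2) = ["j", "w"]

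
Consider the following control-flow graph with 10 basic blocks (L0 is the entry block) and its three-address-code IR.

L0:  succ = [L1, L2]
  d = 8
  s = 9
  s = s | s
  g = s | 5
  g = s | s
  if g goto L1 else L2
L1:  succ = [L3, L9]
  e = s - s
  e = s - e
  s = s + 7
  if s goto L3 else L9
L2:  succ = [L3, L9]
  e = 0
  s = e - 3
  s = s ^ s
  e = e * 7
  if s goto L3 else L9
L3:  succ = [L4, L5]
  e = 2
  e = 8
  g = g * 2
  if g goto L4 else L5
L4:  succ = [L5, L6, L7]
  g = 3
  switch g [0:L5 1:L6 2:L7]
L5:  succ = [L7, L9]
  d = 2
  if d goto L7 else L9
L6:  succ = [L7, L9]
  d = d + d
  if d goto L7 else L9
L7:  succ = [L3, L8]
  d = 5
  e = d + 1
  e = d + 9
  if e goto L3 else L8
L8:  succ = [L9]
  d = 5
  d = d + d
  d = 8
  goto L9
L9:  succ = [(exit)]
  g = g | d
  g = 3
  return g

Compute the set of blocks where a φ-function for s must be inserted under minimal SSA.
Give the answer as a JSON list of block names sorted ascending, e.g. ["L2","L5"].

Answer: ["L3", "L9"]

Analysis:
idom tree: L1←L0 L2←L0 L3←L0 L4←L3 L5←L3 L6←L4 L7←L3 L8←L7 L9←L0
Dom at joins:
  L3: preds {L1,L2,L7}: {L0,L1} ∩ {L0,L2} ∩ {L0,L3,L7} = {L0}; idom=L0
  L5: preds {L3,L4}: {L0,L3} ∩ {L0,L3,L4} = {L0,L3}; idom=L3
  L7: preds {L4,L5,L6}: {L0,L3,L4} ∩ {L0,L3,L5} ∩ {L0,L3,L4,L6} = {L0,L3}; idom=L3
  L9: preds {L1,L2,L5,L6,L8}: {L0,L1} ∩ {L0,L2} ∩ {L0,L3,L5} ∩ {L0,L3,L4,L6} ∩ {L0,L3,L7,L8} = {L0}; idom=L0

Frontier:
  join L3 pred L1: L1 stop@L0
  join L3 pred L2: L2 stop@L0
  join L3 pred L7: L7→L3 stop@L0
  join L5 pred L3: · stop@L3
  join L5 pred L4: L4 stop@L3
  join L7 pred L4: L4 stop@L3
  join L7 pred L5: L5 stop@L3
  join L7 pred L6: L6→L4 stop@L3
  join L9 pred L1: L1 stop@L0
  join L9 pred L2: L2 stop@L0
  join L9 pred L5: L5→L3 stop@L0
  join L9 pred L6: L6→L4→L3 stop@L0
  join L9 pred L8: L8→L7→L3 stop@L0
  L0: DF=∅
  L1: DF={L3,L9}
  L2: DF={L3,L9}
  L3: DF={L3,L9}
  L4: DF={L5,L7,L9}
  L5: DF={L7,L9}
  L6: DF={L7,L9}
  L7: DF={L3,L9}
  L8: DF={L9}
  L9: DF=∅

φ for s: defs {L0,L1,L2}
  DF⁺ = {L3,L9}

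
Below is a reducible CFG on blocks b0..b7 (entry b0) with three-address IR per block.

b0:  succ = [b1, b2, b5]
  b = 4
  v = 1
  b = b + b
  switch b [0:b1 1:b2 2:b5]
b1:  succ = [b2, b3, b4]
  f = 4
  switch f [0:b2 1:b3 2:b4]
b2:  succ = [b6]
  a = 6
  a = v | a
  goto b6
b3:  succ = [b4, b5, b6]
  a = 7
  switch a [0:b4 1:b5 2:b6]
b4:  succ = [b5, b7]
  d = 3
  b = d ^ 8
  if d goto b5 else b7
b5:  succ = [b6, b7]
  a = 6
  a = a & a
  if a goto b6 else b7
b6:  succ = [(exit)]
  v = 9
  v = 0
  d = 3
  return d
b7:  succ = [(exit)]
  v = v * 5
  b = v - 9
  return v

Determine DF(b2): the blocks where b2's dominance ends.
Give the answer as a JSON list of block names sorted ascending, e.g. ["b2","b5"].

idom tree: b1←b0 b2←b0 b3←b1 b4←b1 b5←b0 b6←b0 b7←b0
Dom∩ at merges:
  b2: preds {b0,b1}: {b0} ∩ {b0,b1} = {b0}; idom=b0
  b4: preds {b1,b3}: {b0,b1} ∩ {b0,b1,b3} = {b0,b1}; idom=b1
  b5: preds {b0,b3,b4}: {b0} ∩ {b0,b1,b3} ∩ {b0,b1,b4} = {b0}; idom=b0
  b6: preds {b2,b3,b5}: {b0,b2} ∩ {b0,b1,b3} ∩ {b0,b5} = {b0}; idom=b0
  b7: preds {b4,b5}: {b0,b1,b4} ∩ {b0,b5} = {b0}; idom=b0

DF walk-up:
  join b2 pred b0: · stop@b0
  join b2 pred b1: b1 stop@b0
  join b4 pred b1: · stop@b1
  join b4 pred b3: b3 stop@b1
  join b5 pred b0: · stop@b0
  join b5 pred b3: b3→b1 stop@b0
  join b5 pred b4: b4→b1 stop@b0
  join b6 pred b2: b2 stop@b0
  join b6 pred b3: b3→b1 stop@b0
  join b6 pred b5: b5 stop@b0
  join b7 pred b4: b4→b1 stop@b0
  join b7 pred b5: b5 stop@b0
  b0 → ∅
  b1 → {b2,b5,b6,b7}
  b2 → {b6}
  b3 → {b4,b5,b6}
  b4 → {b5,b7}
  b5 → {b6,b7}
  b6 → ∅
  b7 → ∅

DF(b2) = ["b6"]

Answer: ["b6"]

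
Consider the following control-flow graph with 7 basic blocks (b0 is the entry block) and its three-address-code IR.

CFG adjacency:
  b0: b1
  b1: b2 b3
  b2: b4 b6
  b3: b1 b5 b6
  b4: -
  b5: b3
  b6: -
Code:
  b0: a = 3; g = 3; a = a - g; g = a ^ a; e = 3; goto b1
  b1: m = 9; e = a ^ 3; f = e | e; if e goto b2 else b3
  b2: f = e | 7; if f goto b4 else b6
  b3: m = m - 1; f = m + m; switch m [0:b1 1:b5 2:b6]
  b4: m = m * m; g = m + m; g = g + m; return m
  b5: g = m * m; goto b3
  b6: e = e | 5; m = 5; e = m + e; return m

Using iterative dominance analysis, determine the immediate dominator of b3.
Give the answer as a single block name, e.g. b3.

idom tree: b1←b0 b2←b1 b3←b1 b4←b2 b5←b3 b6←b1
Join-block Dom:
  b1: preds {b0,b3}: {b0} ∩ {b0,b1,b3} = {b0}; idom=b0
  b3: preds {b1,b5}: {b0,b1} ∩ {b0,b1,b3,b5} = {b0,b1}; idom=b1
  b6: preds {b2,b3}: {b0,b1,b2} ∩ {b0,b1,b3} = {b0,b1}; idom=b1

idom(b3) = b1

Answer: b1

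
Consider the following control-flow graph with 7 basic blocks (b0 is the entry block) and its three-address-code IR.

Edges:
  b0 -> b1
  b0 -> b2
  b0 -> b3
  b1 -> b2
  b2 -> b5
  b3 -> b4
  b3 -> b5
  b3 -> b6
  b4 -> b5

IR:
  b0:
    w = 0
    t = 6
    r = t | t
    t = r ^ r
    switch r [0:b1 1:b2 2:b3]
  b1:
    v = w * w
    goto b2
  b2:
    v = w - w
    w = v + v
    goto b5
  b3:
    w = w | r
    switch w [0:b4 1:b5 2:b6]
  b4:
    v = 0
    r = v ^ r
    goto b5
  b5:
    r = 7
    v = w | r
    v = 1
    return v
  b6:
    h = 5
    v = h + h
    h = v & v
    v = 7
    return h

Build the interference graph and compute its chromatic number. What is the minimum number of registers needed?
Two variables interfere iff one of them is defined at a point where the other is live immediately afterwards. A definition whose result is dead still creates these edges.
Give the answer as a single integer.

Answer: 3

Derivation:
Block summaries:
  b0 def {r,t,w} use ∅
  b1 def {v} use {w}
  b2 def {v,w} use {w}
  b3 def {w} use {r,w}
  b4 def {r,v} use {r}
  b5 def {r,v} use {w}
  b6 def {h,v} use ∅

Liveness:
  b0 li=∅ lo={r,w}
  b1 li={w} lo={w}
  b2 li={w} lo={w}
  b3 li={r,w} lo={r,w}
  b4 li={r,w} lo={w}
  b5 li={w} lo=∅
  b6 li=∅ lo=∅

Interfere edges:
  h↔{v}
  r↔{t,v,w}
  t↔{r,w}
  v↔{h,r,w}
  w↔{r,t,v}

Colouring:
  {r,t,w} pairwise interfere (3-clique) ⇒ χ ≥ 3
  assign h→c0 r→c0 t→c1 v→c1 w→c2 — no edge inside a register ⇒ χ ≤ 3
  χ = 3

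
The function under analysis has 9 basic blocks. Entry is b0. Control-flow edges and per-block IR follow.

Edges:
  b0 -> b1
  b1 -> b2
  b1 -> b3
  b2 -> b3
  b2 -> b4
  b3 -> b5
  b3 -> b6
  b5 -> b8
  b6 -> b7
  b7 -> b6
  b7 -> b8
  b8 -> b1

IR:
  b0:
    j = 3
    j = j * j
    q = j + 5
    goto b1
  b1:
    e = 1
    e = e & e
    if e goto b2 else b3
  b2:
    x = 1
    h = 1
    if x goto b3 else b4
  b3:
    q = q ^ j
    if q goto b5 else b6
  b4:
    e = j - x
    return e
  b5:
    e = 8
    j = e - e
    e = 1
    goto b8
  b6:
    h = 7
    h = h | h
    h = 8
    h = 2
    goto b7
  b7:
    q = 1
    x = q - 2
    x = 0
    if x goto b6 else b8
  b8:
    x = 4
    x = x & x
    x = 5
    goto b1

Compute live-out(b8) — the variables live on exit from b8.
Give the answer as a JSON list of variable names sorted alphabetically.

Per-block:
  b0: {j,q} / ∅
  b1: {e} / ∅
  b2: {h,x} / ∅
  b3: {q} / {j,q}
  b4: {e} / {j,x}
  b5: {e,j} / ∅
  b6: {h} / ∅
  b7: {q,x} / ∅
  b8: {x} / ∅

Backward fixpoint:
  b0 li=∅ lo={j,q}
  b1 li={j,q} lo={j,q}
  b2 li={j,q} lo={j,q,x}
  b3 li={j,q} lo={j,q}
  b4 li={j,x} lo=∅
  b5 li={q} lo={j,q}
  b6 li={j} lo={j}
  b7 li={j} lo={j,q}
  b8 li={j,q} lo={j,q}

live-out(b8) = ["j", "q"]

Answer: ["j", "q"]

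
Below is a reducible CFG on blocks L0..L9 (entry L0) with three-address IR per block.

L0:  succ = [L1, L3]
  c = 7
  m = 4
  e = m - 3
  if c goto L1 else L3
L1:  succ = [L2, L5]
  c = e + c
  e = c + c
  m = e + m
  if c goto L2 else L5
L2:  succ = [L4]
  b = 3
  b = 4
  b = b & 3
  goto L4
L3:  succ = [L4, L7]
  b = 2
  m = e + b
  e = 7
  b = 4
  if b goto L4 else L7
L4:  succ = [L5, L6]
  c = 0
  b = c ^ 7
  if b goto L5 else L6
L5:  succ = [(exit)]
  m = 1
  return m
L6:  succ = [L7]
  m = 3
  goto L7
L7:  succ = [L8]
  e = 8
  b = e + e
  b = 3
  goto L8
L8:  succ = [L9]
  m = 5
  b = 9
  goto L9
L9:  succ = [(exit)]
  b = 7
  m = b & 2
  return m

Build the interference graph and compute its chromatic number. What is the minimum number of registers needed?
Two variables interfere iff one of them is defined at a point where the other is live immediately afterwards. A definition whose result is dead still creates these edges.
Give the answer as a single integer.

Answer: 3

Working:
Block summaries:
  L0: def={c,e,m} ue=∅
  L1: def={c,e,m} ue={c,e,m}
  L2: def={b} ue=∅
  L3: def={b,e,m} ue={e}
  L4: def={b,c} ue=∅
  L5: def={m} ue=∅
  L6: def={m} ue=∅
  L7: def={b,e} ue=∅
  L8: def={b,m} ue=∅
  L9: def={b,m} ue=∅

Liveness:
  L0 li=∅ lo={c,e,m}
  L1 li={c,e,m} lo=∅
  L2 li=∅ lo=∅
  L3 li={e} lo=∅
  L4 li=∅ lo=∅
  L5 li=∅ lo=∅
  L6 li=∅ lo=∅
  L7 li=∅ lo=∅
  L8 li=∅ lo=∅
  L9 li=∅ lo=∅

Interfere edges:
  b↔{e}
  c↔{e,m}
  e↔{b,c,m}
  m↔{c,e}

Colouring:
  clique {c,e,m} ⇒ need ≥ 3
  3-colouring: c0={e}  c1={b,c}  c2={m}
  χ = 3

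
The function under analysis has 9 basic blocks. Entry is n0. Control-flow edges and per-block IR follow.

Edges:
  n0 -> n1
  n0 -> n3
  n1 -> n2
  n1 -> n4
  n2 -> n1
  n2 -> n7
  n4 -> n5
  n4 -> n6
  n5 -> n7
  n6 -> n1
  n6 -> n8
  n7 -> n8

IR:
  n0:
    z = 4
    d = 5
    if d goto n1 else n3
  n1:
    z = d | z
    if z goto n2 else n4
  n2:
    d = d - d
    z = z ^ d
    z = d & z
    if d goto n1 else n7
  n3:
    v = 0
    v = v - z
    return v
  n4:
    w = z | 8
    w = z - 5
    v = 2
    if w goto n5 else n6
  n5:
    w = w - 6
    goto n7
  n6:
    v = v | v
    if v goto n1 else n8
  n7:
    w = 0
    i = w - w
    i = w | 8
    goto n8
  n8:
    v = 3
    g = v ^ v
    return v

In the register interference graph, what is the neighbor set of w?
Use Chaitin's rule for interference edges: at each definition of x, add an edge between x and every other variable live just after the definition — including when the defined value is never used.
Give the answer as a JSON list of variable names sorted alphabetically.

def/use:
  n0: def={d,z} ue=∅
  n1: def={z} ue={d,z}
  n2: def={d,z} ue={d,z}
  n3: def={v} ue={z}
  n4: def={v,w} ue={z}
  n5: def={w} ue={w}
  n6: def={v} ue={v}
  n7: def={i,w} ue=∅
  n8: def={g,v} ue=∅

Liveness:
  live n0: ∅→{d,z}
  live n1: {d,z}→{d,z}
  live n2: {d,z}→{d,z}
  live n3: {z}→∅
  live n4: {d,z}→{d,v,w,z}
  live n5: {w}→∅
  live n6: {d,v,z}→{d,z}
  live n7: ∅→∅
  live n8: ∅→∅

Interfere edges:
  d↔{v,w,z}
  g↔{v}
  i↔{w}
  v↔{d,g,w,z}
  w↔{d,i,v,z}
  z↔{d,v,w}

N(w) = ["d", "i", "v", "z"]

Answer: ["d", "i", "v", "z"]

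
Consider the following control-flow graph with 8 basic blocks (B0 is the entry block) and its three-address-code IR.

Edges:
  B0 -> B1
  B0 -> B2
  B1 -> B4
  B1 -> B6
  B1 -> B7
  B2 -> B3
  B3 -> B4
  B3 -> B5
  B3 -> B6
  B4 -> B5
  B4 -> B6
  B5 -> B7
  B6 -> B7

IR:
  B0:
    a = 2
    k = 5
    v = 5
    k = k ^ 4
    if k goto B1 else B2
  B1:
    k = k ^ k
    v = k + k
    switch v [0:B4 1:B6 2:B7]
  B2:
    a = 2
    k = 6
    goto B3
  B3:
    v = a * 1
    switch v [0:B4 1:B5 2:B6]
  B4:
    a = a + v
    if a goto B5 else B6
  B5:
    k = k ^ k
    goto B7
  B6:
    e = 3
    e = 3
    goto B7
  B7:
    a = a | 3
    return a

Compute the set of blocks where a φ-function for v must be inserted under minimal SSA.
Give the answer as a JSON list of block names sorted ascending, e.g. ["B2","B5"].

Answer: ["B4", "B5", "B6", "B7"]

Analysis:
idom tree: B1←B0 B2←B0 B3←B2 B4←B0 B5←B0 B6←B0 B7←B0
Dom at joins:
  B4: preds {B1,B3}: {B0,B1} ∩ {B0,B2,B3} = {B0}; idom=B0
  B5: preds {B3,B4}: {B0,B2,B3} ∩ {B0,B4} = {B0}; idom=B0
  B6: preds {B1,B3,B4}: {B0,B1} ∩ {B0,B2,B3} ∩ {B0,B4} = {B0}; idom=B0
  B7: preds {B1,B5,B6}: {B0,B1} ∩ {B0,B5} ∩ {B0,B6} = {B0}; idom=B0

DF walk-up:
  join B4 pred B1: B1 stop@B0
  join B4 pred B3: B3→B2 stop@B0
  join B5 pred B3: B3→B2 stop@B0
  join B5 pred B4: B4 stop@B0
  join B6 pred B1: B1 stop@B0
  join B6 pred B3: B3→B2 stop@B0
  join B6 pred B4: B4 stop@B0
  join B7 pred B1: B1 stop@B0
  join B7 pred B5: B5 stop@B0
  join B7 pred B6: B6 stop@B0
  DF(B0)=∅
  DF(B1)={B4,B6,B7}
  DF(B2)={B4,B5,B6}
  DF(B3)={B4,B5,B6}
  DF(B4)={B5,B6}
  DF(B5)={B7}
  DF(B6)={B7}
  DF(B7)=∅

φ for v: defs {B0,B1,B3}
  DF⁺ = {B4,B5,B6,B7}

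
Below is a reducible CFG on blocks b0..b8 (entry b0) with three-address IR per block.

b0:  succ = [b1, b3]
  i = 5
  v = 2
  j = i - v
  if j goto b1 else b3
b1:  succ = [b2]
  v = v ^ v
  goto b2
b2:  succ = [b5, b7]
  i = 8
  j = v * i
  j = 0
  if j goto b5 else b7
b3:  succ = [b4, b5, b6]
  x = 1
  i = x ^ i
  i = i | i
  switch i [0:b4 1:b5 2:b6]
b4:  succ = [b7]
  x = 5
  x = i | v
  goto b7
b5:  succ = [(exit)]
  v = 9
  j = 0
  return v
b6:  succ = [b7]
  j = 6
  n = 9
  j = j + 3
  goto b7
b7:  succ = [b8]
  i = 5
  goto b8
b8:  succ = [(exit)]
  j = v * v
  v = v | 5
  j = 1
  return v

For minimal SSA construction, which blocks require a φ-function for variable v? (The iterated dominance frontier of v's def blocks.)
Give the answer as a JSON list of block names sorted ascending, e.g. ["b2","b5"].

idom tree: b1←b0 b2←b1 b3←b0 b4←b3 b5←b0 b6←b3 b7←b0 b8←b7
Join-block Dom:
  b5: preds {b2,b3}: {b0,b1,b2} ∩ {b0,b3} = {b0}; idom=b0
  b7: preds {b2,b4,b6}: {b0,b1,b2} ∩ {b0,b3,b4} ∩ {b0,b3,b6} = {b0}; idom=b0

DF derivation:
  join b5 pred b2: b2→b1 stop@b0
  join b5 pred b3: b3 stop@b0
  join b7 pred b2: b2→b1 stop@b0
  join b7 pred b4: b4→b3 stop@b0
  join b7 pred b6: b6→b3 stop@b0
  b0 → ∅
  b1 → {b5,b7}
  b2 → {b5,b7}
  b3 → {b5,b7}
  b4 → {b7}
  b5 → ∅
  b6 → {b7}
  b7 → ∅
  b8 → ∅

φ for v: defs {b0,b1,b5,b8}
  DF⁺ = {b5,b7}

Answer: ["b5", "b7"]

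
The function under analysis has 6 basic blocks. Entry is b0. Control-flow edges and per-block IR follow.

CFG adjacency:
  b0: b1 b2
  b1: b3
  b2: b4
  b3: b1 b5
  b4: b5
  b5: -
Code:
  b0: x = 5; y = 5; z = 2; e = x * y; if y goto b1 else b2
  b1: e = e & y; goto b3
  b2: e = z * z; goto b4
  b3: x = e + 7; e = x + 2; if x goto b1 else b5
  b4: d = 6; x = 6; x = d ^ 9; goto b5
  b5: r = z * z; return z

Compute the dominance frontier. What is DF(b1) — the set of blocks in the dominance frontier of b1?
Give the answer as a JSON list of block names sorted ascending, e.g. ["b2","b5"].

idom tree: b1←b0 b2←b0 b3←b1 b4←b2 b5←b0
Dom∩ at merges:
  b1: preds {b0,b3}: {b0} ∩ {b0,b1,b3} = {b0}; idom=b0
  b5: preds {b3,b4}: {b0,b1,b3} ∩ {b0,b2,b4} = {b0}; idom=b0

DF walk-up:
  b1←b0: walk · to b0
  b1←b3: walk b3→b1 to b0
  b5←b3: walk b3→b1 to b0
  b5←b4: walk b4→b2 to b0
  b0 → ∅
  b1 → {b1,b5}
  b2 → {b5}
  b3 → {b1,b5}
  b4 → {b5}
  b5 → ∅

DF(b1) = ["b1", "b5"]

Answer: ["b1", "b5"]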